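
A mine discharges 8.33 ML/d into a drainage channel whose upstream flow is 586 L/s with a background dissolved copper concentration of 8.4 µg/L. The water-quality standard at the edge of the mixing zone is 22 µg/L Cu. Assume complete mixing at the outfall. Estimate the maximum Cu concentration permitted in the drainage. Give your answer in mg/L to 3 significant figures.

8.33 ML/d = 0.09641 m³/s.
586 L/s = 0.586 m³/s.
8.4 µg/L = 0.0084 mg/L.
22 µg/L = 0.022 mg/L.
Mass balance: 0.022·0.6824 = 0.09641·Cₑ + 0.586·0.0084.
Cₑ = (0.01501 − 0.004922) / 0.09641 = 0.1047 mg/L.

0.105 mg/L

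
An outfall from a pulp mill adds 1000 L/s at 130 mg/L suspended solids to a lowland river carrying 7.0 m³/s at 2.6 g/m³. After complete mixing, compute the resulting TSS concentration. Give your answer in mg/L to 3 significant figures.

18.5 mg/L

1000 L/s = 1 m³/s.
By mass balance at complete mixing, C = (1·130 + 7·2.6) / (1 + 7) = 148.2/8 = 18.52 mg/L.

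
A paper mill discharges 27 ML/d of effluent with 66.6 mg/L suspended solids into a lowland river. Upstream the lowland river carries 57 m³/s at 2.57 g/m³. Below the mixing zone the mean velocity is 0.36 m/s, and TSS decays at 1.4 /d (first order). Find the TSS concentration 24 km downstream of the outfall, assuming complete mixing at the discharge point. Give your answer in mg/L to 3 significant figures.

27 ML/d = 0.3125 m³/s.
After complete mixing, C₀ = (0.3125·66.6 + 57·2.57) / 57.31 = 2.919 mg/L.
Travel time t = 2.4e+04 m / 0.36 m/s = 6.667e+04 s = 0.7716 d.
C = 2.919·exp(−1.4·0.7716) = 2.919·0.3395 = 0.9911 mg/L.

0.991 mg/L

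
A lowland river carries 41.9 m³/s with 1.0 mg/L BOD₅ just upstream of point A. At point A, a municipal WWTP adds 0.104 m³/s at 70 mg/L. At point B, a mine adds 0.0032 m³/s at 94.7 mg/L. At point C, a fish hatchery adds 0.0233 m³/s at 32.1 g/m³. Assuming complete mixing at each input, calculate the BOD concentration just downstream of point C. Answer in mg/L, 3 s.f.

After input A: C = (41.9·1 + 0.104·70) / 42 = 1.171 mg/L.
After input B: C = (42·1.171 + 0.0032·94.7) / 42.01 = 1.178 mg/L.
After input C: C = (42.01·1.178 + 0.0233·32.1) / 42.03 = 1.195 mg/L.

1.20 mg/L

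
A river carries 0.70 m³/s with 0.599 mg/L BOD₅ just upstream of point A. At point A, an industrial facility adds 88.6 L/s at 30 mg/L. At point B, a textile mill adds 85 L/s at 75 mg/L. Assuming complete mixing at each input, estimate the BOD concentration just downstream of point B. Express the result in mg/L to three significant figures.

10.8 mg/L

88.6 L/s = 0.0886 m³/s.
After input A: C = (0.7·0.599 + 0.0886·30) / 0.7886 = 3.902 mg/L.
85 L/s = 0.085 m³/s.
After input B: C = (0.7886·3.902 + 0.085·75) / 0.8736 = 10.82 mg/L.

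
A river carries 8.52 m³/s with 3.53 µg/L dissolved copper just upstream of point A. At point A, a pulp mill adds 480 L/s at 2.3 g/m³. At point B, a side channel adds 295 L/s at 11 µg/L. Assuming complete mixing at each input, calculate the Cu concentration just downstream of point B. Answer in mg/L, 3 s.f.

3.53 µg/L = 0.00353 mg/L.
480 L/s = 0.48 m³/s.
After input A: C = (8.52·0.00353 + 0.48·2.3) / 9 = 0.126 mg/L.
295 L/s = 0.295 m³/s.
11 µg/L = 0.011 mg/L.
After input B: C = (9·0.126 + 0.295·0.011) / 9.295 = 0.1224 mg/L.

0.122 mg/L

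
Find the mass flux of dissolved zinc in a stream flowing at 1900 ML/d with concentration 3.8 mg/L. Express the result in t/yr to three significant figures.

1900 ML/d = 21.99 m³/s.
Mass flux = Q·C = 21.99 m³/s × 3.8 g/m³ = 83.56 g/s.
= 83.56 g/s × 31.56 = 2637 t/yr.

2640 t/yr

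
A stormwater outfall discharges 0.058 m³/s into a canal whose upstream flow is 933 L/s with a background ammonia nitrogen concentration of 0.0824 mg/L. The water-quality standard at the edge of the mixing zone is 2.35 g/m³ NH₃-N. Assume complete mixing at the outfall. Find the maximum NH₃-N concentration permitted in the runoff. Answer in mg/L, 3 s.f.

38.8 mg/L

933 L/s = 0.933 m³/s.
Mass balance: 2.35·0.991 = 0.058·Cₑ + 0.933·0.0824.
Cₑ = (2.329 − 0.07688) / 0.058 = 38.83 mg/L.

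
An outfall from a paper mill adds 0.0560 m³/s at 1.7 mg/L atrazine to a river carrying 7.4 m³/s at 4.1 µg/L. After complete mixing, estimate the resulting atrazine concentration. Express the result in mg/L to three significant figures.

0.0168 mg/L

4.1 µg/L = 0.0041 mg/L.
Flow-weighted mixing gives C = (0.056·1.7 + 7.4·0.0041) / (0.056 + 7.4) = 0.1255/7.456 = 0.01684 mg/L.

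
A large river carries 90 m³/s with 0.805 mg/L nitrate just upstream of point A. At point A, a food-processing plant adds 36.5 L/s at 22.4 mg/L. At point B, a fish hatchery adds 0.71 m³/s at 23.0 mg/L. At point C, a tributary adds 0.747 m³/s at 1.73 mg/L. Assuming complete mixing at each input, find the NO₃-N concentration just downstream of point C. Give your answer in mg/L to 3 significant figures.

0.993 mg/L

36.5 L/s = 0.0365 m³/s.
After input A: C = (90·0.805 + 0.0365·22.4) / 90.04 = 0.8138 mg/L.
After input B: C = (90.04·0.8138 + 0.71·23) / 90.75 = 0.9873 mg/L.
After input C: C = (90.75·0.9873 + 0.747·1.73) / 91.49 = 0.9934 mg/L.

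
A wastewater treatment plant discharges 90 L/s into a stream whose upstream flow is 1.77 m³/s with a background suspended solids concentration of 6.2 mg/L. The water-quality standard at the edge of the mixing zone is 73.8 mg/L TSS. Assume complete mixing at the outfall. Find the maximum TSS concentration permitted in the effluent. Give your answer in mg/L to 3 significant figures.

90 L/s = 0.09 m³/s.
Mass balance: 73.8·1.86 = 0.09·Cₑ + 1.77·6.2.
Cₑ = (137.3 − 10.97) / 0.09 = 1403 mg/L.

1400 mg/L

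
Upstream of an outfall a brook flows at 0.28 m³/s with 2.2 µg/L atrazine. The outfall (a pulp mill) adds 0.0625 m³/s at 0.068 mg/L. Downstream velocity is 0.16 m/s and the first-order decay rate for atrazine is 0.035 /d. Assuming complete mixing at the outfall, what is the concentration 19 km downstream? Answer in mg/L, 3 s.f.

2.2 µg/L = 0.0022 mg/L.
After complete mixing, C₀ = (0.0625·0.068 + 0.28·0.0022) / 0.3425 = 0.01421 mg/L.
Travel time t = 1.9e+04 m / 0.16 m/s = 1.188e+05 s = 1.374 d.
C = 0.01421·exp(−0.035·1.374) = 0.01421·0.953 = 0.01354 mg/L.

0.0135 mg/L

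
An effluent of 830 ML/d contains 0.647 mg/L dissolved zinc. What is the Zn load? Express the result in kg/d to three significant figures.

830 ML/d = 9.606 m³/s.
Mass flux = Q·C = 9.606 m³/s × 0.647 g/m³ = 6.215 g/s.
= 6.215 g/s × 86.4 = 537 kg/d.

537 kg/d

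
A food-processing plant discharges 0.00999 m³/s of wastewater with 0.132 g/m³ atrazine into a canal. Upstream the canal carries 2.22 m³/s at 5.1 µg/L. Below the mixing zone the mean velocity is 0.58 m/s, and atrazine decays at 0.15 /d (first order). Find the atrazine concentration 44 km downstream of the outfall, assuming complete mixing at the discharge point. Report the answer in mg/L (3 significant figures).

0.00497 mg/L

5.1 µg/L = 0.0051 mg/L.
After complete mixing, C₀ = (0.00999·0.132 + 2.22·0.0051) / 2.23 = 0.005668 mg/L.
Travel time t = 4.4e+04 m / 0.58 m/s = 7.586e+04 s = 0.878 d.
C = 0.005668·exp(−0.15·0.878) = 0.005668·0.8766 = 0.004969 mg/L.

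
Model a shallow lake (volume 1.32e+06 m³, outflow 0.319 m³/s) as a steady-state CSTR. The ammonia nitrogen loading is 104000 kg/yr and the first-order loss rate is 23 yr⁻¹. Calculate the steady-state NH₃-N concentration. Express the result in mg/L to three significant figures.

2.57 mg/L

Outflow Q = 0.319 m³/s × 3.156e+07 s/yr = 1.007e+07 m³/yr.
Steady-state CSTR mass balance: W = Q·C + k·V·C, so C = W/(Q + kV).
Q + kV = 1.007e+07 + 23·1.32e+06 = 4.043e+07 m³/yr.
C = 104000/4.043e+07 = 0.002573 kg/m³ = 2.573 mg/L.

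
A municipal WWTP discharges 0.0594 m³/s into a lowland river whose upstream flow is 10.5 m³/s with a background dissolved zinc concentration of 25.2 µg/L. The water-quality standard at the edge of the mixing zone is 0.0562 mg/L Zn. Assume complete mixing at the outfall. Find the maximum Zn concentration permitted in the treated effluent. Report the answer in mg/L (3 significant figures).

25.2 µg/L = 0.0252 mg/L.
Mass balance: 0.0562·10.56 = 0.0594·Cₑ + 10.5·0.0252.
Cₑ = (0.5934 − 0.2646) / 0.0594 = 5.536 mg/L.

5.54 mg/L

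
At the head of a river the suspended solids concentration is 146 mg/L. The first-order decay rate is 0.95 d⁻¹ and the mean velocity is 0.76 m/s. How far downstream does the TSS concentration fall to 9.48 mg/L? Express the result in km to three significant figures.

189 km

From C = C₀·e^(−kt), t = ln(C₀/C)/k = ln(146/9.48)/0.95 = 2.734/0.95 = 2.878 d.
Distance = v·t = 0.76 m/s × 2.487e+05 s = 1.89e+05 m = 189 km.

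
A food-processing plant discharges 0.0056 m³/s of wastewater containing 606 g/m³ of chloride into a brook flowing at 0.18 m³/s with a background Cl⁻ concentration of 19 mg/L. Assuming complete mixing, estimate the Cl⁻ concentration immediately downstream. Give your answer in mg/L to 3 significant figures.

36.7 mg/L

Flow-weighted mixing gives C = (0.0056·606 + 0.18·19) / (0.0056 + 0.18) = 6.814/0.1856 = 36.71 mg/L.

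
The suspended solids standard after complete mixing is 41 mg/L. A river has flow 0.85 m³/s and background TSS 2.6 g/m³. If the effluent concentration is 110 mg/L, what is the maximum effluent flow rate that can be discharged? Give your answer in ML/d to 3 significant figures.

40.9 ML/d

Mass balance at complete mixing: C_std·(Q_w + Q_r) = Q_w·C_e + Q_r·C_b.
Rearranging, Q_w = Q_r·(C_std − C_b)/(C_e − C_std) = 0.85·(41 − 2.6) / (110 − 41) = 0.473 m³/s.
= 40.87 ML/d.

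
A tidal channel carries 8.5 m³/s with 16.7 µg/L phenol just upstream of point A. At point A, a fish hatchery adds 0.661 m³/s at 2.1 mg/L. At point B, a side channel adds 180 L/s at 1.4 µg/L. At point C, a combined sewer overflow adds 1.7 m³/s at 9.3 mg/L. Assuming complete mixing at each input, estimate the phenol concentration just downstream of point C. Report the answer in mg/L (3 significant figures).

1.57 mg/L

16.7 µg/L = 0.0167 mg/L.
After input A: C = (8.5·0.0167 + 0.661·2.1) / 9.161 = 0.167 mg/L.
180 L/s = 0.18 m³/s.
1.4 µg/L = 0.0014 mg/L.
After input B: C = (9.161·0.167 + 0.18·0.0014) / 9.341 = 0.1638 mg/L.
After input C: C = (9.341·0.1638 + 1.7·9.3) / 11.04 = 1.571 mg/L.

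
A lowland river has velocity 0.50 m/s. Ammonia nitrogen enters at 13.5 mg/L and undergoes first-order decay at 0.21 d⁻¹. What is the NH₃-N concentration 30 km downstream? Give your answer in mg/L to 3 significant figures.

11.7 mg/L

Travel time t = 30 km / 0.50 m/s = 3e+04/0.50 = 6e+04 s = 0.6944 d.
First-order decay: C = 13.5·exp(−0.21·0.6944) = 13.5·0.8643 = 11.67 mg/L.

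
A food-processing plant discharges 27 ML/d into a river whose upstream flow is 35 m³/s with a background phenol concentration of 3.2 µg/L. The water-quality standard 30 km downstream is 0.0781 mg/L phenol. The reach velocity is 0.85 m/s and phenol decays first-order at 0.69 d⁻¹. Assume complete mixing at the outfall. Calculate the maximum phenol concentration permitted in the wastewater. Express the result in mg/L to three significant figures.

11.3 mg/L

27 ML/d = 0.3125 m³/s.
3.2 µg/L = 0.0032 mg/L.
Travel time to the compliance point: t = 3e+04/0.85 = 3.529e+04 s = 0.4085 d; decay factor exp(−0.69·0.4085) = 0.7544.
So the concentration just after mixing may be at most 0.0781/0.7544 = 0.1035 mg/L.
Mass balance: 0.1035·35.31 = 0.3125·Cₑ + 35·0.0032.
Cₑ = (3.656 − 0.112) / 0.3125 = 11.34 mg/L.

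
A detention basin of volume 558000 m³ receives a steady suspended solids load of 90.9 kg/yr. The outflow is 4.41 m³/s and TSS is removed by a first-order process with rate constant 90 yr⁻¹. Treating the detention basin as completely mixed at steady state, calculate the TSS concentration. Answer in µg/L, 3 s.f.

0.480 µg/L

Outflow Q = 4.41 m³/s × 3.156e+07 s/yr = 1.392e+08 m³/yr.
Steady-state CSTR mass balance: W = Q·C + k·V·C, so C = W/(Q + kV).
Q + kV = 1.392e+08 + 90·558000 = 1.894e+08 m³/yr.
C = 90.9/1.894e+08 = 4.8e-07 kg/m³ = 0.00048 mg/L = 0.48 µg/L.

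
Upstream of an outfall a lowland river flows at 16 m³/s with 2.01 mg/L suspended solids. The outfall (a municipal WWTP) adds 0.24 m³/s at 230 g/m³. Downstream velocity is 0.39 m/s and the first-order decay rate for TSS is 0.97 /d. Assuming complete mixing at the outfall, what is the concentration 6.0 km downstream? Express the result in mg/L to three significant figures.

4.53 mg/L

After complete mixing, C₀ = (0.24·230 + 16·2.01) / 16.24 = 5.379 mg/L.
Travel time t = 6000 m / 0.39 m/s = 1.538e+04 s = 0.1781 d.
C = 5.379·exp(−0.97·0.1781) = 5.379·0.8414 = 4.526 mg/L.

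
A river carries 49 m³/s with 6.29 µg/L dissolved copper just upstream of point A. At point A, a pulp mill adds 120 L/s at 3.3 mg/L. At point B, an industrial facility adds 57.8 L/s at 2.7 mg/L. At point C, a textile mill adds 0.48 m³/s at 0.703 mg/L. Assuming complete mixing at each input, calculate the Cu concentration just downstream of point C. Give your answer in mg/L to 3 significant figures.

0.0241 mg/L

6.29 µg/L = 0.00629 mg/L.
120 L/s = 0.12 m³/s.
After input A: C = (49·0.00629 + 0.12·3.3) / 49.12 = 0.01434 mg/L.
57.8 L/s = 0.0578 m³/s.
After input B: C = (49.12·0.01434 + 0.0578·2.7) / 49.18 = 0.01749 mg/L.
After input C: C = (49.18·0.01749 + 0.48·0.703) / 49.66 = 0.02412 mg/L.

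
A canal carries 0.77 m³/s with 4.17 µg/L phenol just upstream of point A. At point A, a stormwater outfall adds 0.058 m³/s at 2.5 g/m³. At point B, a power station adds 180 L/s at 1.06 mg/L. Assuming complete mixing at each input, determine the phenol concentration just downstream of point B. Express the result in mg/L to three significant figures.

0.336 mg/L

4.17 µg/L = 0.00417 mg/L.
After input A: C = (0.77·0.00417 + 0.058·2.5) / 0.828 = 0.179 mg/L.
180 L/s = 0.18 m³/s.
After input B: C = (0.828·0.179 + 0.18·1.06) / 1.008 = 0.3363 mg/L.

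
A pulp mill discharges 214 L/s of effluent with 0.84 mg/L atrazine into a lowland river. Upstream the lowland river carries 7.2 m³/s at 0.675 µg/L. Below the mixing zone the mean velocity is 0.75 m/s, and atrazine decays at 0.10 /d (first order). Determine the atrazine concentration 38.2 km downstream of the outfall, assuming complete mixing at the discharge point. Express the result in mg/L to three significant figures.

214 L/s = 0.214 m³/s.
0.675 µg/L = 0.000675 mg/L.
After complete mixing, C₀ = (0.214·0.84 + 7.2·0.000675) / 7.414 = 0.0249 mg/L.
Travel time t = 3.82e+04 m / 0.75 m/s = 5.093e+04 s = 0.5895 d.
C = 0.0249·exp(−0.10·0.5895) = 0.0249·0.9428 = 0.02348 mg/L.

0.0235 mg/L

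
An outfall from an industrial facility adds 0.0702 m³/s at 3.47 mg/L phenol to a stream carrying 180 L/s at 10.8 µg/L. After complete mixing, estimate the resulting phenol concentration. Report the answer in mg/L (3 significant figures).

180 L/s = 0.18 m³/s.
10.8 µg/L = 0.0108 mg/L.
By mass balance at complete mixing, C = (0.0702·3.47 + 0.18·0.0108) / (0.0702 + 0.18) = 0.2455/0.2502 = 0.9814 mg/L.

0.981 mg/L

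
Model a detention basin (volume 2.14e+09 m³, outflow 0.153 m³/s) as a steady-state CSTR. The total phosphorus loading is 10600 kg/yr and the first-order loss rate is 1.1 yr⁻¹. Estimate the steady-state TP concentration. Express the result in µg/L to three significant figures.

4.49 µg/L

Outflow Q = 0.153 m³/s × 3.156e+07 s/yr = 4.828e+06 m³/yr.
Steady-state CSTR mass balance: W = Q·C + k·V·C, so C = W/(Q + kV).
Q + kV = 4.828e+06 + 1.1·2.14e+09 = 2.359e+09 m³/yr.
C = 10600/2.359e+09 = 4.494e-06 kg/m³ = 0.004494 mg/L = 4.494 µg/L.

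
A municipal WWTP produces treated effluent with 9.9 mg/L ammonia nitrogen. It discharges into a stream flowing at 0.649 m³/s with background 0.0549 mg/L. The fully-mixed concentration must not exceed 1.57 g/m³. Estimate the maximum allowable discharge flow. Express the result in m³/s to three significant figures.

Mass balance at complete mixing: C_std·(Q_w + Q_r) = Q_w·C_e + Q_r·C_b.
Rearranging, Q_w = Q_r·(C_std − C_b)/(C_e − C_std) = 0.649·(1.57 − 0.0549) / (9.9 − 1.57) = 0.118 m³/s.

0.118 m³/s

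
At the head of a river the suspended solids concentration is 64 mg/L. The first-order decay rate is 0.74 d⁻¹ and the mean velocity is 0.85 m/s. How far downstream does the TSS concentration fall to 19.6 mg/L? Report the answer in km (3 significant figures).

From C = C₀·e^(−kt), t = ln(C₀/C)/k = ln(64/19.6)/0.74 = 1.183/0.74 = 1.599 d.
Distance = v·t = 0.85 m/s × 1.382e+05 s = 1.174e+05 m = 117.4 km.

117 km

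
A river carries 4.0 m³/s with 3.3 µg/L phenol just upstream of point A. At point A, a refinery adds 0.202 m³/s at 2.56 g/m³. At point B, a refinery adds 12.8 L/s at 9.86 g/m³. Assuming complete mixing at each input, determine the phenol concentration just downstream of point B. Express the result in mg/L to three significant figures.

0.156 mg/L

3.3 µg/L = 0.0033 mg/L.
After input A: C = (4·0.0033 + 0.202·2.56) / 4.202 = 0.1262 mg/L.
12.8 L/s = 0.0128 m³/s.
After input B: C = (4.202·0.1262 + 0.0128·9.86) / 4.215 = 0.1558 mg/L.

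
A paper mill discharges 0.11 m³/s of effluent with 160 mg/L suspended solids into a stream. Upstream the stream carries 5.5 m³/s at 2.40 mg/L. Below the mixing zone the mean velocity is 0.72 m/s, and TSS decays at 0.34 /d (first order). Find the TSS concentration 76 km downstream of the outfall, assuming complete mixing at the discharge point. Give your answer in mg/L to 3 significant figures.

After complete mixing, C₀ = (0.11·160 + 5.5·2.4) / 5.61 = 5.49 mg/L.
Travel time t = 7.6e+04 m / 0.72 m/s = 1.056e+05 s = 1.222 d.
C = 5.49·exp(−0.34·1.222) = 5.49·0.6601 = 3.624 mg/L.

3.62 mg/L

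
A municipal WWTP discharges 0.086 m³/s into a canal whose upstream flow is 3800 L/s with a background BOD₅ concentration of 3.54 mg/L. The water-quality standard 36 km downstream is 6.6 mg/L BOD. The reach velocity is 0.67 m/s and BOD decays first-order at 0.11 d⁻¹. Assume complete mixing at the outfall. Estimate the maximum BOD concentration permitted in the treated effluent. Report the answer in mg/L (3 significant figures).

163 mg/L

3800 L/s = 3.8 m³/s.
Travel time to the compliance point: t = 3.6e+04/0.67 = 5.373e+04 s = 0.6219 d; decay factor exp(−0.11·0.6219) = 0.9339.
So the concentration just after mixing may be at most 6.6/0.9339 = 7.067 mg/L.
Mass balance: 7.067·3.886 = 0.086·Cₑ + 3.8·3.54.
Cₑ = (27.46 − 13.45) / 0.086 = 162.9 mg/L.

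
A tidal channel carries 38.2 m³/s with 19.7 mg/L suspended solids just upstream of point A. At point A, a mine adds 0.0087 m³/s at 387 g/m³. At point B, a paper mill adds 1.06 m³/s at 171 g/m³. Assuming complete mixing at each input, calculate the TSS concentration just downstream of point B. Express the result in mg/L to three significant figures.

23.9 mg/L

After input A: C = (38.2·19.7 + 0.0087·387) / 38.21 = 19.78 mg/L.
After input B: C = (38.21·19.78 + 1.06·171) / 39.27 = 23.87 mg/L.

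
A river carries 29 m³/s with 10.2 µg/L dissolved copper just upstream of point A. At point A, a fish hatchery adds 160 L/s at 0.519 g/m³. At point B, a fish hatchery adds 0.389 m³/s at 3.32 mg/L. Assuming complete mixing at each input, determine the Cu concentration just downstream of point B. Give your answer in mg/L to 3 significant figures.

10.2 µg/L = 0.0102 mg/L.
160 L/s = 0.16 m³/s.
After input A: C = (29·0.0102 + 0.16·0.519) / 29.16 = 0.01299 mg/L.
After input B: C = (29.16·0.01299 + 0.389·3.32) / 29.55 = 0.05653 mg/L.

0.0565 mg/L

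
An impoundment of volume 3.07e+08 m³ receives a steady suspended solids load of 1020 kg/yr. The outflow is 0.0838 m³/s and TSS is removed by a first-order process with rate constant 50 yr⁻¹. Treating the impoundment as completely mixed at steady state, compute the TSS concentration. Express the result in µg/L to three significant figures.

0.0664 µg/L

Outflow Q = 0.0838 m³/s × 3.156e+07 s/yr = 2.645e+06 m³/yr.
Steady-state CSTR mass balance: W = Q·C + k·V·C, so C = W/(Q + kV).
Q + kV = 2.645e+06 + 50·3.07e+08 = 1.535e+10 m³/yr.
C = 1020/1.535e+10 = 6.644e-08 kg/m³ = 6.644e-05 mg/L = 0.06644 µg/L.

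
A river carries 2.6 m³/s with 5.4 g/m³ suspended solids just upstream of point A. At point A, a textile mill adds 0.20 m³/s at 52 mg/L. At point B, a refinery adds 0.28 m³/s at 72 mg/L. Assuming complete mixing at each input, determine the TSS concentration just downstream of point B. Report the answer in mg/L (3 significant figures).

After input A: C = (2.6·5.4 + 0.2·52) / 2.8 = 8.729 mg/L.
After input B: C = (2.8·8.729 + 0.28·72) / 3.08 = 14.48 mg/L.

14.5 mg/L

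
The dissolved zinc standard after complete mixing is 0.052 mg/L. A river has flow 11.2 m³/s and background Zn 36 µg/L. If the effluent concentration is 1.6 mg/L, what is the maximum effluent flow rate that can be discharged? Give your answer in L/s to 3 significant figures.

36 µg/L = 0.036 mg/L.
Mass balance at complete mixing: C_std·(Q_w + Q_r) = Q_w·C_e + Q_r·C_b.
Rearranging, Q_w = Q_r·(C_std − C_b)/(C_e − C_std) = 11.2·(0.052 − 0.036) / (1.6 − 0.052) = 0.1158 m³/s.
= 115.8 L/s.

116 L/s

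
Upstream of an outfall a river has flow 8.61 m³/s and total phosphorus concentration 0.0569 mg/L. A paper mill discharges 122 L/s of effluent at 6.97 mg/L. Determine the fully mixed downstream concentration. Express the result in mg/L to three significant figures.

0.153 mg/L

122 L/s = 0.122 m³/s.
Conservation of mass across the mixing zone: C = (0.122·6.97 + 8.61·0.0569) / (0.122 + 8.61) = 1.34/8.732 = 0.1535 mg/L.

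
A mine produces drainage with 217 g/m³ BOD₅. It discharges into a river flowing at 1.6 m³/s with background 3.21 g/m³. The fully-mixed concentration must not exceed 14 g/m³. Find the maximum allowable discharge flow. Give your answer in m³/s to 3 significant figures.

Mass balance at complete mixing: C_std·(Q_w + Q_r) = Q_w·C_e + Q_r·C_b.
Rearranging, Q_w = Q_r·(C_std − C_b)/(C_e − C_std) = 1.6·(14 − 3.21) / (217 − 14) = 0.08504 m³/s.

0.0850 m³/s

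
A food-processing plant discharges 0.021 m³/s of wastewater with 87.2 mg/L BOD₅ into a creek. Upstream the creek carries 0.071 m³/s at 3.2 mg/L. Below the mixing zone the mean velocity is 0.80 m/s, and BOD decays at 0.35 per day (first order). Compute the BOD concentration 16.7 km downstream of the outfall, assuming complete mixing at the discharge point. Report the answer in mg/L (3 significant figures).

20.6 mg/L

After complete mixing, C₀ = (0.021·87.2 + 0.071·3.2) / 0.092 = 22.37 mg/L.
Travel time t = 1.67e+04 m / 0.80 m/s = 2.088e+04 s = 0.2416 d.
C = 22.37·exp(−0.35·0.2416) = 22.37·0.9189 = 20.56 mg/L.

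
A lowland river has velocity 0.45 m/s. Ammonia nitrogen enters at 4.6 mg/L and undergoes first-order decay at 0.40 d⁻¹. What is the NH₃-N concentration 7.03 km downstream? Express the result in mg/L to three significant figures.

Travel time t = 7.03 km / 0.45 m/s = 7030/0.45 = 1.562e+04 s = 0.1808 d.
First-order decay: C = 4.6·exp(−0.40·0.1808) = 4.6·0.9302 = 4.279 mg/L.

4.28 mg/L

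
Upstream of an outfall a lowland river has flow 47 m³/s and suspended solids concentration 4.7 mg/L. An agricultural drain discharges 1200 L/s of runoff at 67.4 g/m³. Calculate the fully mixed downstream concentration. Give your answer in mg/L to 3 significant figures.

6.26 mg/L

1200 L/s = 1.2 m³/s.
Conservation of mass across the mixing zone: C = (1.2·67.4 + 47·4.7) / (1.2 + 47) = 301.8/48.2 = 6.261 mg/L.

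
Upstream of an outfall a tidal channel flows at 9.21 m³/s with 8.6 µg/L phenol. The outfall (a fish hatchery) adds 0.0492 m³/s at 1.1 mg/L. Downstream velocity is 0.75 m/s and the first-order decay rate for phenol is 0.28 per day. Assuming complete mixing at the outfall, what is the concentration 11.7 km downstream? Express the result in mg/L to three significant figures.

8.6 µg/L = 0.0086 mg/L.
After complete mixing, C₀ = (0.0492·1.1 + 9.21·0.0086) / 9.259 = 0.0144 mg/L.
Travel time t = 1.17e+04 m / 0.75 m/s = 1.56e+04 s = 0.1806 d.
C = 0.0144·exp(−0.28·0.1806) = 0.0144·0.9507 = 0.01369 mg/L.

0.0137 mg/L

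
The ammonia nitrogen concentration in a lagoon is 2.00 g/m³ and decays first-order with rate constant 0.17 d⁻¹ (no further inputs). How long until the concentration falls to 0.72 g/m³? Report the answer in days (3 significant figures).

t = ln(C₀/C)/k = ln(2.00/0.72)/0.17 = 1.022/0.17 = 6.01 d.

6.01 d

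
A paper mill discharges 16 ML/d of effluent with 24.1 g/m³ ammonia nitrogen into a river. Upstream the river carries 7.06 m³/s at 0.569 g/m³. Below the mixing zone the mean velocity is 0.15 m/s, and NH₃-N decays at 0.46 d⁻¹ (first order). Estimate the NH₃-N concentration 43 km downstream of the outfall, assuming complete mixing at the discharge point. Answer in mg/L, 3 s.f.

0.254 mg/L

16 ML/d = 0.1852 m³/s.
After complete mixing, C₀ = (0.1852·24.1 + 7.06·0.569) / 7.245 = 1.17 mg/L.
Travel time t = 4.3e+04 m / 0.15 m/s = 2.867e+05 s = 3.318 d.
C = 1.17·exp(−0.46·3.318) = 1.17·0.2174 = 0.2544 mg/L.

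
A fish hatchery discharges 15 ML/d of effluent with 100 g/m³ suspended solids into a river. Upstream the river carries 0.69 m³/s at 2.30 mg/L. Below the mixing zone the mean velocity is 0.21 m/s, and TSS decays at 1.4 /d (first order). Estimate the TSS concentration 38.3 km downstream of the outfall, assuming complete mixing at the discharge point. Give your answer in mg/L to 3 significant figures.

1.14 mg/L

15 ML/d = 0.1736 m³/s.
After complete mixing, C₀ = (0.1736·100 + 0.69·2.3) / 0.8636 = 21.94 mg/L.
Travel time t = 3.83e+04 m / 0.21 m/s = 1.824e+05 s = 2.111 d.
C = 21.94·exp(−1.4·2.111) = 21.94·0.05207 = 1.142 mg/L.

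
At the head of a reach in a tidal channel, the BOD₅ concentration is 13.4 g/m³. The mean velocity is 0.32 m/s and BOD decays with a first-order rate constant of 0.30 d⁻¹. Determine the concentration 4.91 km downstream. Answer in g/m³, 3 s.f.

Travel time t = 4.91 km / 0.32 m/s = 4910/0.32 = 1.534e+04 s = 0.1776 d.
First-order decay: C = 13.4·exp(−0.30·0.1776) = 13.4·0.9481 = 12.7 g/m³.

12.7 g/m³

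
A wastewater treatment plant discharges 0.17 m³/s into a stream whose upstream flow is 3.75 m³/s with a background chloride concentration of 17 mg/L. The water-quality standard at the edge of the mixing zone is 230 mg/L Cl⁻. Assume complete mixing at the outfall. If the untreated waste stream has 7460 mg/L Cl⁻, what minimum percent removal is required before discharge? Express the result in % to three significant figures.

Mass balance: 230·3.92 = 0.17·Cₑ + 3.75·17.
Cₑ = (901.6 − 63.75) / 0.17 = 4929 mg/L.
Required removal = 1 − 4929/7460 = 33.93 %.

33.9 %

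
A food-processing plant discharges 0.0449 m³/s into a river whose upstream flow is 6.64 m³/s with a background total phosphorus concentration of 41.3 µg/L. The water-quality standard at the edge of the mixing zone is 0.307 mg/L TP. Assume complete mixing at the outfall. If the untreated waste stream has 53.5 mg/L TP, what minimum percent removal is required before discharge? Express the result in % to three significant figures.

26.0 %

41.3 µg/L = 0.0413 mg/L.
Mass balance: 0.307·6.685 = 0.0449·Cₑ + 6.64·0.0413.
Cₑ = (2.052 − 0.2742) / 0.0449 = 39.6 mg/L.
Required removal = 1 − 39.6/53.5 = 25.98 %.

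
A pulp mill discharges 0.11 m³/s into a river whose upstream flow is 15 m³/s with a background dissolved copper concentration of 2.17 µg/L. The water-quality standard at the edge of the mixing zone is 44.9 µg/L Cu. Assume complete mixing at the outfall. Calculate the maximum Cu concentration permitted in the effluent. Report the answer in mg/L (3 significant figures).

2.17 µg/L = 0.00217 mg/L.
44.9 µg/L = 0.0449 mg/L.
Mass balance: 0.0449·15.11 = 0.11·Cₑ + 15·0.00217.
Cₑ = (0.6784 − 0.03255) / 0.11 = 5.872 mg/L.

5.87 mg/L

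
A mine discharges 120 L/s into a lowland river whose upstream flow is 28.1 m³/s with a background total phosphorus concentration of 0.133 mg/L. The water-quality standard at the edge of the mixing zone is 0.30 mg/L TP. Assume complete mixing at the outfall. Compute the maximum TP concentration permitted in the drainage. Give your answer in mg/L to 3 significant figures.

120 L/s = 0.12 m³/s.
Mass balance: 0.3·28.22 = 0.12·Cₑ + 28.1·0.133.
Cₑ = (8.466 − 3.737) / 0.12 = 39.41 mg/L.

39.4 mg/L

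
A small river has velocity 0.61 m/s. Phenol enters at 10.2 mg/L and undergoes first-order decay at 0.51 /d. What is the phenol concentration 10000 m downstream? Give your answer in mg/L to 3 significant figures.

9.26 mg/L

Travel time t = 10000 m / 0.61 m/s = 1e+04/0.61 = 1.639e+04 s = 0.1897 d.
First-order decay: C = 10.2·exp(−0.51·0.1897) = 10.2·0.9078 = 9.259 mg/L.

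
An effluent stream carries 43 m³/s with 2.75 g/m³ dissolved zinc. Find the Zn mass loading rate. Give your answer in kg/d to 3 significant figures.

Mass flux = Q·C = 43 m³/s × 2.75 g/m³ = 118.2 g/s.
= 118.2 g/s × 86.4 = 1.022e+04 kg/d.

10200 kg/d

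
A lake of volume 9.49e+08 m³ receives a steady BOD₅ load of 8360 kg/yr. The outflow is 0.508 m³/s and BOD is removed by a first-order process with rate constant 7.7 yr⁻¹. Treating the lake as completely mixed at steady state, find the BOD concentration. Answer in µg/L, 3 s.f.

1.14 µg/L

Outflow Q = 0.508 m³/s × 3.156e+07 s/yr = 1.603e+07 m³/yr.
Steady-state CSTR mass balance: W = Q·C + k·V·C, so C = W/(Q + kV).
Q + kV = 1.603e+07 + 7.7·9.49e+08 = 7.323e+09 m³/yr.
C = 8360/7.323e+09 = 1.142e-06 kg/m³ = 0.001142 mg/L = 1.142 µg/L.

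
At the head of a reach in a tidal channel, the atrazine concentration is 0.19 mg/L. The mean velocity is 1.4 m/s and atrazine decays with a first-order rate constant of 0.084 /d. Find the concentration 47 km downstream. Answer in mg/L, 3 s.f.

Travel time t = 47 km / 1.4 m/s = 4.7e+04/1.4 = 3.357e+04 s = 0.3886 d.
First-order decay: C = 0.19·exp(−0.084·0.3886) = 0.19·0.9679 = 0.1839 mg/L.

0.184 mg/L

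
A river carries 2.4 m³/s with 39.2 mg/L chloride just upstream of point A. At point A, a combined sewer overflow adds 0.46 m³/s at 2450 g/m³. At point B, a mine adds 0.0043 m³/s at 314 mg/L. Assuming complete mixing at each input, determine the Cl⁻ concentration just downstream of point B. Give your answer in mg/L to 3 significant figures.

427 mg/L

After input A: C = (2.4·39.2 + 0.46·2450) / 2.86 = 427 mg/L.
After input B: C = (2.86·427 + 0.0043·314) / 2.864 = 426.8 mg/L.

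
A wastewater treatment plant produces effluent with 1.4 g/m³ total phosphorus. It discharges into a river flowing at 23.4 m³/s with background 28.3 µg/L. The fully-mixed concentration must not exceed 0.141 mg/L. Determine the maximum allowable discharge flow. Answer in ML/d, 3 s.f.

181 ML/d

28.3 µg/L = 0.0283 mg/L.
Mass balance at complete mixing: C_std·(Q_w + Q_r) = Q_w·C_e + Q_r·C_b.
Rearranging, Q_w = Q_r·(C_std − C_b)/(C_e − C_std) = 23.4·(0.141 − 0.0283) / (1.4 − 0.141) = 2.095 m³/s.
= 181 ML/d.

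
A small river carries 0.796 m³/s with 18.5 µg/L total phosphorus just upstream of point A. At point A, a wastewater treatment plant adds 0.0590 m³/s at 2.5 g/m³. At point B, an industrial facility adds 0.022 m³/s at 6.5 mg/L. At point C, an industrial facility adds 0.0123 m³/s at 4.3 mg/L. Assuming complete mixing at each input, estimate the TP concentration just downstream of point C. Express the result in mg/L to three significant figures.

18.5 µg/L = 0.0185 mg/L.
After input A: C = (0.796·0.0185 + 0.059·2.5) / 0.855 = 0.1897 mg/L.
After input B: C = (0.855·0.1897 + 0.022·6.5) / 0.877 = 0.348 mg/L.
After input C: C = (0.877·0.348 + 0.0123·4.3) / 0.8893 = 0.4027 mg/L.

0.403 mg/L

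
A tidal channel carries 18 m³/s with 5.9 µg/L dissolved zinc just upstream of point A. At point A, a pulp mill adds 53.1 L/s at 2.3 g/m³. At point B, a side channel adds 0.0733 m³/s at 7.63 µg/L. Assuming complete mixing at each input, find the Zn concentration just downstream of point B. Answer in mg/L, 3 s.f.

0.0126 mg/L

5.9 µg/L = 0.0059 mg/L.
53.1 L/s = 0.0531 m³/s.
After input A: C = (18·0.0059 + 0.0531·2.3) / 18.05 = 0.01265 mg/L.
7.63 µg/L = 0.00763 mg/L.
After input B: C = (18.05·0.01265 + 0.0733·0.00763) / 18.13 = 0.01263 mg/L.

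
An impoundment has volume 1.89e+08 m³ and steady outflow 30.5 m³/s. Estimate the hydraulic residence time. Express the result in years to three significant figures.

0.196 yr

Q = 30.5 m³/s × 3.156e+07 s/yr = 9.625e+08 m³/yr.
Hydraulic residence time τ = V/Q = 1.89e+08/9.625e+08 = 0.1964 yr.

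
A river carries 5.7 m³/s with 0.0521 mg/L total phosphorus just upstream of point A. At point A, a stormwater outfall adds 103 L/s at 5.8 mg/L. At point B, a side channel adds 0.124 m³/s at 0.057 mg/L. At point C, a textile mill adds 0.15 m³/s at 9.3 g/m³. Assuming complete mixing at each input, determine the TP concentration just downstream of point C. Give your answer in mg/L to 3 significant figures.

0.378 mg/L

103 L/s = 0.103 m³/s.
After input A: C = (5.7·0.0521 + 0.103·5.8) / 5.803 = 0.1541 mg/L.
After input B: C = (5.803·0.1541 + 0.124·0.057) / 5.927 = 0.1521 mg/L.
After input C: C = (5.927·0.1521 + 0.15·9.3) / 6.077 = 0.3779 mg/L.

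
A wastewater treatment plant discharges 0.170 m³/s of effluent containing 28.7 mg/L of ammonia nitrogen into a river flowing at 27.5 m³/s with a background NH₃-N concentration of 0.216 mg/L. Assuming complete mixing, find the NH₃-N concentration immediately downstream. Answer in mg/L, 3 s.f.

By mass balance at complete mixing, C = (0.17·28.7 + 27.5·0.216) / (0.17 + 27.5) = 10.82/27.67 = 0.391 mg/L.

0.391 mg/L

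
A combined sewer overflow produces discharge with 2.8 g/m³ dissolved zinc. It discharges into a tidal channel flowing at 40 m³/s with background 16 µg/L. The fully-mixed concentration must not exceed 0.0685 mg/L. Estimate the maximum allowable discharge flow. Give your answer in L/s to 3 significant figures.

16 µg/L = 0.016 mg/L.
Mass balance at complete mixing: C_std·(Q_w + Q_r) = Q_w·C_e + Q_r·C_b.
Rearranging, Q_w = Q_r·(C_std − C_b)/(C_e − C_std) = 40·(0.0685 − 0.016) / (2.8 − 0.0685) = 0.7688 m³/s.
= 768.8 L/s.

769 L/s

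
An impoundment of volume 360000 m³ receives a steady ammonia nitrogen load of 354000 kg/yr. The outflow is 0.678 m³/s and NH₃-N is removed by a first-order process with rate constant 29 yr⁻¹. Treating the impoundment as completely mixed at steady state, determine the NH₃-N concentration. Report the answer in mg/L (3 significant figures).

Outflow Q = 0.678 m³/s × 3.156e+07 s/yr = 2.14e+07 m³/yr.
Steady-state CSTR mass balance: W = Q·C + k·V·C, so C = W/(Q + kV).
Q + kV = 2.14e+07 + 29·360000 = 3.184e+07 m³/yr.
C = 354000/3.184e+07 = 0.01112 kg/m³ = 11.12 mg/L.

11.1 mg/L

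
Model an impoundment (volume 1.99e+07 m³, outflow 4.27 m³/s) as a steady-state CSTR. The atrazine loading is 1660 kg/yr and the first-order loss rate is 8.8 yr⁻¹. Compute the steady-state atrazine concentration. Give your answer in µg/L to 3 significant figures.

Outflow Q = 4.27 m³/s × 3.156e+07 s/yr = 1.348e+08 m³/yr.
Steady-state CSTR mass balance: W = Q·C + k·V·C, so C = W/(Q + kV).
Q + kV = 1.348e+08 + 8.8·1.99e+07 = 3.099e+08 m³/yr.
C = 1660/3.099e+08 = 5.357e-06 kg/m³ = 0.005357 mg/L = 5.357 µg/L.

5.36 µg/L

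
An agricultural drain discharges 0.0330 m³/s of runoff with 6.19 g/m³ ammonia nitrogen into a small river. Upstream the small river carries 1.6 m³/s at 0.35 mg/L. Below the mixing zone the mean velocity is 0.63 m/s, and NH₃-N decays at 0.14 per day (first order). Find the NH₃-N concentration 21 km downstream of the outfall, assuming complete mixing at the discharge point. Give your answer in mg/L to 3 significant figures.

After complete mixing, C₀ = (0.033·6.19 + 1.6·0.35) / 1.633 = 0.468 mg/L.
Travel time t = 2.1e+04 m / 0.63 m/s = 3.333e+04 s = 0.3858 d.
C = 0.468·exp(−0.14·0.3858) = 0.468·0.9474 = 0.4434 mg/L.

0.443 mg/L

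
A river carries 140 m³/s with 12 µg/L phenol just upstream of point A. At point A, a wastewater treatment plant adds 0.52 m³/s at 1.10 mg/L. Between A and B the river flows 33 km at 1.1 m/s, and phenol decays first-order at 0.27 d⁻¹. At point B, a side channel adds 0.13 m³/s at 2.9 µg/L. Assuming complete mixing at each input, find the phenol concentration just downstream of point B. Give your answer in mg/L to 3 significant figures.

0.0146 mg/L

12 µg/L = 0.012 mg/L.
After input A: C = (140·0.012 + 0.52·1.1) / 140.5 = 0.01603 mg/L.
Over the 33 km reach to input B (t = 3e+04 s = 0.3472 d), decay gives C = 0.01603·exp(−0.27·0.3472) = 0.01459 mg/L.
2.9 µg/L = 0.0029 mg/L.
After input B: C = (140.5·0.01459 + 0.13·0.0029) / 140.7 = 0.01458 mg/L.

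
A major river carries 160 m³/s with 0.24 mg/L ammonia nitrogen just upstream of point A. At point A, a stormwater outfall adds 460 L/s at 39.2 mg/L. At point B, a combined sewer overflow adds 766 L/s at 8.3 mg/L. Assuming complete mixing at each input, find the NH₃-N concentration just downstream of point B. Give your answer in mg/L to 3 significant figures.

460 L/s = 0.46 m³/s.
After input A: C = (160·0.24 + 0.46·39.2) / 160.5 = 0.3517 mg/L.
766 L/s = 0.766 m³/s.
After input B: C = (160.5·0.3517 + 0.766·8.3) / 161.2 = 0.3895 mg/L.

0.389 mg/L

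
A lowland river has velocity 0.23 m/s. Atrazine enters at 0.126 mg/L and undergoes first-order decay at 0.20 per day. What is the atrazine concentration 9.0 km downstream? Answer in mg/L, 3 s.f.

Travel time t = 9.0 km / 0.23 m/s = 9000/0.23 = 3.913e+04 s = 0.4529 d.
First-order decay: C = 0.126·exp(−0.20·0.4529) = 0.126·0.9134 = 0.1151 mg/L.

0.115 mg/L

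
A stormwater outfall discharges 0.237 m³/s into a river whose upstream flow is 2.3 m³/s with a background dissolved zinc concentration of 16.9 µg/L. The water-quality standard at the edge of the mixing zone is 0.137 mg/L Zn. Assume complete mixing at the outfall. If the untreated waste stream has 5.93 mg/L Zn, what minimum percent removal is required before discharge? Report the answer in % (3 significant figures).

78.0 %

16.9 µg/L = 0.0169 mg/L.
Mass balance: 0.137·2.537 = 0.237·Cₑ + 2.3·0.0169.
Cₑ = (0.3476 − 0.03887) / 0.237 = 1.303 mg/L.
Required removal = 1 − 1.303/5.93 = 78.03 %.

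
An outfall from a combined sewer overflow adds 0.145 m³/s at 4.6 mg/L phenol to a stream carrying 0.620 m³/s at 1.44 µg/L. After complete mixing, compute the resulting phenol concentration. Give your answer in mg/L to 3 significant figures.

1.44 µg/L = 0.00144 mg/L.
Conservation of mass across the mixing zone: C = (0.145·4.6 + 0.62·0.00144) / (0.145 + 0.62) = 0.6679/0.765 = 0.8731 mg/L.

0.873 mg/L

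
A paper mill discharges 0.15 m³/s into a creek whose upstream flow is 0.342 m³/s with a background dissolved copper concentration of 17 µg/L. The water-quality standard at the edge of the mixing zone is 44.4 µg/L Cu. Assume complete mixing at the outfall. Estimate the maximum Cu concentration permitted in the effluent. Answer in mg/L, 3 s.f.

17 µg/L = 0.017 mg/L.
44.4 µg/L = 0.0444 mg/L.
Mass balance: 0.0444·0.492 = 0.15·Cₑ + 0.342·0.017.
Cₑ = (0.02184 − 0.005814) / 0.15 = 0.1069 mg/L.

0.107 mg/L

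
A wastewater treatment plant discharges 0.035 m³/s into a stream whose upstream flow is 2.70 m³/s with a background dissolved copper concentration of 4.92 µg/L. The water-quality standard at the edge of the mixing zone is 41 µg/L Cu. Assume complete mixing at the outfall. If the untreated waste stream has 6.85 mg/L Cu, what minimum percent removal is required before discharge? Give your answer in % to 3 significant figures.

58.8 %

4.92 µg/L = 0.00492 mg/L.
41 µg/L = 0.041 mg/L.
Mass balance: 0.041·2.735 = 0.035·Cₑ + 2.7·0.00492.
Cₑ = (0.1121 − 0.01328) / 0.035 = 2.824 mg/L.
Required removal = 1 − 2.824/6.85 = 58.77 %.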